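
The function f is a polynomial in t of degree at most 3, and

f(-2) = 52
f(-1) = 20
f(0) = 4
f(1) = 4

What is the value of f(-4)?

First differences: -32, -16, 0. Second differences: 16, 16.
Level-2 differences are constant, so f has degree 2.
Fitting a degree-2 polynomial gives f(t) = 8t² - 8t + 4.
Then f(-4) = 164.

164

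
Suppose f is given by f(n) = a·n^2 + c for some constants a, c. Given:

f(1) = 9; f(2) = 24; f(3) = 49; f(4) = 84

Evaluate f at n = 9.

From f(1) = 9 and f(2) = 24: 1a + c = 9 and 4a + c = 24.
Subtracting: 3a = 15, so a = 5; then c = 9 − 5·1 = 4.
So f(n) = 5n² + 4, and f(9) = 409.

409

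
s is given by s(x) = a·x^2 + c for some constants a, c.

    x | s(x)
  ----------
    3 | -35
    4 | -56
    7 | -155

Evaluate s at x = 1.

From s(3) = -35 and s(4) = -56: 9a + c = -35 and 16a + c = -56.
Subtracting: 7a = -21, so a = -3; then c = -35 − (-3)·9 = -8.
So s(x) = -3x² − 8, and s(1) = -11.

-11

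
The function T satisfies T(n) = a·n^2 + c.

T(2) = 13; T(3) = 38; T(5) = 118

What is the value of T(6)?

173

From T(2) = 13 and T(3) = 38: 4a + c = 13 and 9a + c = 38.
Subtracting: 5a = 25, so a = 5; then c = 13 − 5·4 = -7.
So T(n) = 5n² − 7, and T(6) = 173.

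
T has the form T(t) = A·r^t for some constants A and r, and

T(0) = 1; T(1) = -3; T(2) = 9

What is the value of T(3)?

Consecutive ratio: -3/1 = -3, and 9/(-3) = -3, so r = -3.
Then A·(-3)^0 = 1 gives A = 1, and T(t) = 1·(-3)^t.
T(3) = 1·(-3)^3 = -27.

-27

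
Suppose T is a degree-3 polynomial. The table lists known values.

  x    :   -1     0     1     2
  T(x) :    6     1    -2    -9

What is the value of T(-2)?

19

Write T(x) = ax³ + bx² + cx + d; the 4 given values yield a linear system in the 4 coefficients.
Solving, T(x) = -x³ + x² - 3x + 1.
Then T(-2) = 19.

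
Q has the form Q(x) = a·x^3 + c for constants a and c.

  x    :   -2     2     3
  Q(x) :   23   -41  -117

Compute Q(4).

From Q(-2) = 23 and Q(2) = -41: -8a + c = 23 and 8a + c = -41.
Subtracting: 16a = -64, so a = -4; then c = 23 − (-4)·(-8) = -9.
So Q(x) = -4x³ − 9, and Q(4) = -265.

-265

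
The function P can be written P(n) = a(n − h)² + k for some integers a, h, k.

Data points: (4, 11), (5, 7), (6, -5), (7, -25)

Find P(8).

-53

First differences -4, -12, -20; second difference -8 = 2a, so a = -4.
Expanding, the n-coefficient is −2ah = 8h; matching it to the data gives h = 4, and then k = 11.
So P(n) = -4(n − 4)² + 11.
P(8) = -4·4² + 11 = -53.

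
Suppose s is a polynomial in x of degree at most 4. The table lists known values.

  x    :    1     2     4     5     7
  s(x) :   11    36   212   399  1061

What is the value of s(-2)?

-28

Write s(x) = ax^4 + bx³ + cx² + dx + e; the 5 given values yield a linear system in the 5 coefficients.
Solving, the leading coefficient vanishes, and s(x) = 3x³ + 4x + 4.
Then s(-2) = -28.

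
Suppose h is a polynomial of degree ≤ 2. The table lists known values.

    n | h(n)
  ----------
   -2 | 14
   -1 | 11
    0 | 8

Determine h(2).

First differences: -3, -3.
Level-1 differences are constant, so h has degree 1.
Fitting a degree-1 polynomial gives h(n) = -3n + 8.
Then h(2) = 2.

2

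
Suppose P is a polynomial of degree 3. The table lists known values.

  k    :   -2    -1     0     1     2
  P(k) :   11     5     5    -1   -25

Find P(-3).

35

First differences: -6, 0, -6, -24. Second differences: 6, -6, -18. Third differences: -12, -12.
Level-3 differences are constant, so P has degree 3.
Fitting a degree-3 polynomial gives P(k) = -2k³ - 3k² - k + 5.
Then P(-3) = 35.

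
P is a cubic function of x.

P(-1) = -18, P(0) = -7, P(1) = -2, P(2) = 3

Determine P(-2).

Write P(x) = ax³ + bx² + cx + d; the 4 given values yield a linear system in the 4 coefficients.
Solving, P(x) = x³ - 3x² + 7x - 7.
Then P(-2) = -41.

-41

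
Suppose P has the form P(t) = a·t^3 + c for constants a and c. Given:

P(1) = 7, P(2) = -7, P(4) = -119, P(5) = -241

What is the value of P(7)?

From P(1) = 7 and P(2) = -7: 1a + c = 7 and 8a + c = -7.
Subtracting: 7a = -14, so a = -2; then c = 7 − (-2)·1 = 9.
So P(t) = -2t³ + 9, and P(7) = -677.

-677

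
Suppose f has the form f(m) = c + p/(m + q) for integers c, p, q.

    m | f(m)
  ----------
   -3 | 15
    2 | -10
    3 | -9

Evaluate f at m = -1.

(f(m) − c)(m + q) = p for each data point; the three points give a linear system in c and q, then p follows.
Solving: c = -5, q = 2, p = -20, so f(m) = -5 − 20/(m + 2).
Then f(-1) = -5 − 20/1 = -25.

-25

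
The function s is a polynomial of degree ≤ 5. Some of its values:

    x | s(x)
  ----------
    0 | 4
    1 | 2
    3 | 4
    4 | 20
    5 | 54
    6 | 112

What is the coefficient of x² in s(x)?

Write s(x) = ax^5 + bx^4 + cx³ + dx² + ex + p; the 6 given values yield a linear system in the 6 coefficients.
Solving, the top 2 coefficients vanish, and s(x) = x³ - 3x² + 4.
The coefficient of x² is -3.

-3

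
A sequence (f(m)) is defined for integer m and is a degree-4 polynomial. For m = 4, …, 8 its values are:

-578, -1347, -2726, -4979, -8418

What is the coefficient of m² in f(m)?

-3

Write f(m) = am^4 + bm³ + cm² + dm + e; the 5 given values yield a linear system in the 5 coefficients.
Solving, f(m) = -2m^4 - 3m² - 4m - 2.
The coefficient of m² is -3.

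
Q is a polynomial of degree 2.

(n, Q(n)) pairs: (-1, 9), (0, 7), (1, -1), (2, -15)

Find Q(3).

Write Q(n) = an² + bn + c; the 4 given values yield a linear system in the 3 coefficients.
Solving, Q(n) = -3n² - 5n + 7.
Then Q(3) = -35.

-35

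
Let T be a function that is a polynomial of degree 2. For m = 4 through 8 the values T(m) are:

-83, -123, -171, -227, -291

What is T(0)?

-3

Write T(m) = am² + bm + c; the 5 given values yield a linear system in the 3 coefficients.
Solving, T(m) = -4m² - 4m - 3.
The constant term is T(0) = -3.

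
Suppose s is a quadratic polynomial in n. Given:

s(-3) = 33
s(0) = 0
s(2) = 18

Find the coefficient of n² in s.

Write s(n) = an² + bn + c; the 3 given values yield a linear system in the 3 coefficients.
Solving, s(n) = 4n² + n.
The coefficient of n² is 4.

4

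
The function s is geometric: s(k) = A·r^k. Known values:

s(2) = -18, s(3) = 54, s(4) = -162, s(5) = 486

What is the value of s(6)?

Consecutive ratio: 54/(-18) = -3, and -162/54 = -3, so r = -3.
Then A·(-3)^2 = -18 gives A = -2, and s(k) = -2·(-3)^k.
s(6) = -2·(-3)^6 = -1458.

-1458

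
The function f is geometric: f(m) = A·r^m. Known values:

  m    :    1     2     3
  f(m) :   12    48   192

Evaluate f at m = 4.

Consecutive ratio: 48/12 = 4, and 192/48 = 4, so r = 4.
Then A·4^1 = 12 gives A = 3, and f(m) = 3·4^m.
f(4) = 3·4^4 = 768.

768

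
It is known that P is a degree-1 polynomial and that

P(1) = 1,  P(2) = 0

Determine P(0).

2

Write P(t) = at + b; the 2 given values yield a linear system in the 2 coefficients.
Solving, P(t) = -t + 2.
Then P(0) = 2.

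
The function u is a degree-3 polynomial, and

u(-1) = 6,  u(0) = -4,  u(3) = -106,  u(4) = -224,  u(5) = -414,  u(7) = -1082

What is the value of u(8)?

-1596

Write u(x) = ax³ + bx² + cx + d; the 6 given values yield a linear system in the 4 coefficients.
Solving, u(x) = -3x³ - 7x - 4.
Then u(8) = -1596.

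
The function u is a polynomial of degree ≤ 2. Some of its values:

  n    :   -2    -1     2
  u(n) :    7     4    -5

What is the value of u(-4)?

Write u(n) = an² + bn + c; the 3 given values yield a linear system in the 3 coefficients.
Solving, the leading coefficient vanishes, and u(n) = -3n + 1.
Then u(-4) = 13.

13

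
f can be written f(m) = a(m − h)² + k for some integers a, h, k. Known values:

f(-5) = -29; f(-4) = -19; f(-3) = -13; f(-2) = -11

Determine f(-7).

First differences 10, 6, 2; second difference -4 = 2a, so a = -2.
Expanding, the m-coefficient is −2ah = 4h; matching it to the data gives h = -2, and then k = -11.
So f(m) = -2(m + 2)² − 11.
f(-7) = -2·(-5)² − 11 = -61.

-61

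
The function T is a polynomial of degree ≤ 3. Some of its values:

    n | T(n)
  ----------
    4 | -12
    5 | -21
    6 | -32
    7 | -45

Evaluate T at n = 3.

-5

First differences: -9, -11, -13. Second differences: -2, -2.
Level-2 differences are constant, so T has degree 2.
Fitting a degree-2 polynomial gives T(n) = -n² + 4.
Then T(3) = -5.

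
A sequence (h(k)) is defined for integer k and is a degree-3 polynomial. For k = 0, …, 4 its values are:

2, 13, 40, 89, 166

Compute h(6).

First differences: 11, 27, 49, 77. Second differences: 16, 22, 28. Third differences: 6, 6.
Level-3 differences are constant, so h has degree 3.
Fitting a degree-3 polynomial gives h(k) = k³ + 5k² + 5k + 2.
Then h(6) = 428.

428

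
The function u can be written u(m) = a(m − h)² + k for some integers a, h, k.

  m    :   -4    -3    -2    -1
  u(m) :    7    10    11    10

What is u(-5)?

First differences 3, 1, -1; second difference -2 = 2a, so a = -1.
Expanding, the m-coefficient is −2ah = 2h; matching it to the data gives h = -2, and then k = 11.
So u(m) = -1(m + 2)² + 11.
u(-5) = -1·(-3)² + 11 = 2.

2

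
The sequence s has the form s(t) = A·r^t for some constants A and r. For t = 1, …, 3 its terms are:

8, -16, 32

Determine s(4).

-64

Consecutive ratio: -16/8 = -2, and 32/(-16) = -2, so r = -2.
Then A·(-2)^1 = 8 gives A = -4, and s(t) = -4·(-2)^t.
s(4) = -4·(-2)^4 = -64.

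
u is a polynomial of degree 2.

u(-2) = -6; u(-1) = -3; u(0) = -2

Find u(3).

-11

Write u(x) = ax² + bx + c; the 3 given values yield a linear system in the 3 coefficients.
Solving, u(x) = -x² - 2.
Then u(3) = -11.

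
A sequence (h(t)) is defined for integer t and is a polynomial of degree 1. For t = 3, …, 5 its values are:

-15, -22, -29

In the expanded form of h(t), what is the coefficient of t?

First differences: -7, -7.
Level-1 differences are constant, so h has degree 1.
Fitting a degree-1 polynomial gives h(t) = -7t + 6.
The coefficient of t is -7.

-7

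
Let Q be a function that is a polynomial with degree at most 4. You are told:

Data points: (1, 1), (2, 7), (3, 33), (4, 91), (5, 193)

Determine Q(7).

Write Q(x) = ax^4 + bx³ + cx² + dx + e; the 5 given values yield a linear system in the 5 coefficients.
Solving, the leading coefficient vanishes, and Q(x) = 2x³ - 2x² - 2x + 3.
Then Q(7) = 577.

577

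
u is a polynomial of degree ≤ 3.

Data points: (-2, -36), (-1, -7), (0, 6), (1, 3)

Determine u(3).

-51

First differences: 29, 13, -3. Second differences: -16, -16.
Level-2 differences are constant, so u has degree 2.
Fitting a degree-2 polynomial gives u(n) = -8n² + 5n + 6.
Then u(3) = -51.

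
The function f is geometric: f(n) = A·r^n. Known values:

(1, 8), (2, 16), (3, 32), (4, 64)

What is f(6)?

256

Consecutive ratio: 16/8 = 2, and 32/16 = 2, so r = 2.
Then A·2^1 = 8 gives A = 4, and f(n) = 4·2^n.
f(6) = 4·2^6 = 256.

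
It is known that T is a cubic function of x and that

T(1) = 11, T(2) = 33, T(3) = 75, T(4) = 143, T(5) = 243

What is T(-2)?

First differences: 22, 42, 68, 100. Second differences: 20, 26, 32. Third differences: 6, 6.
Level-3 differences are constant, so T has degree 3.
Fitting a degree-3 polynomial gives T(x) = x³ + 4x² + 3x + 3.
Then T(-2) = 5.

5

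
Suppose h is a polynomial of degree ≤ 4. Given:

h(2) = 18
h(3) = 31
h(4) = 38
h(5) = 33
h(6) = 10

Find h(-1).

3

First differences: 13, 7, -5, -23. Second differences: -6, -12, -18. Third differences: -6, -6.
Level-3 differences are constant, so h has degree 3.
Fitting a degree-3 polynomial gives h(n) = -n³ + 6n² + 2n - 2.
Then h(-1) = 3.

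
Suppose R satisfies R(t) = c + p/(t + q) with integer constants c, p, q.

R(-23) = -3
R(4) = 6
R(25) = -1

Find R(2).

(R(t) − c)(t + q) = p for each data point; the three points give a linear system in c and q, then p follows.
Solving: c = -2, q = -1, p = 24, so R(t) = -2 + 24/(t − 1).
Then R(2) = -2 + 24/1 = 22.

22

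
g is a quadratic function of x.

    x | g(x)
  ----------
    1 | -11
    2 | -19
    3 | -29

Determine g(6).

Write g(x) = ax² + bx + c; the 3 given values yield a linear system in the 3 coefficients.
Solving, g(x) = -x² - 5x - 5.
Then g(6) = -71.

-71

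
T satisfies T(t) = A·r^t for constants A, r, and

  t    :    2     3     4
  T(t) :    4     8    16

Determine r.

2

Consecutive ratio: 8/4 = 2, and 16/8 = 2, so r = 2.
Then A·2^2 = 4 gives A = 1, and T(t) = 1·2^t.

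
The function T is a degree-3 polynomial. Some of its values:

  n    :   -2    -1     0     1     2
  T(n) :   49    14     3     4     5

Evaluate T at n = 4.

Write T(n) = an³ + bn² + cn + d; the 5 given values yield a linear system in the 4 coefficients.
Solving, T(n) = -2n³ + 6n² - 3n + 3.
Then T(4) = -41.

-41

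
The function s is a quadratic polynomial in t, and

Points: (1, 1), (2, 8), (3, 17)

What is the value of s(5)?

Write s(t) = at² + bt + c; the 3 given values yield a linear system in the 3 coefficients.
Solving, s(t) = t² + 4t - 4.
Then s(5) = 41.

41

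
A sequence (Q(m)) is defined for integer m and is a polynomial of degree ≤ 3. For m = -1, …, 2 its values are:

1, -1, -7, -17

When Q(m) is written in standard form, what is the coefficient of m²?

First differences: -2, -6, -10. Second differences: -4, -4.
Level-2 differences are constant, so Q has degree 2.
Fitting a degree-2 polynomial gives Q(m) = -2m² - 4m - 1.
The coefficient of m² is -2.

-2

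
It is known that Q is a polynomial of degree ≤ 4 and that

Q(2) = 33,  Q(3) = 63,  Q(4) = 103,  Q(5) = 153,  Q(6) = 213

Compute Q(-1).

3

First differences: 30, 40, 50, 60. Second differences: 10, 10, 10.
Level-2 differences are constant, so Q has degree 2.
Fitting a degree-2 polynomial gives Q(n) = 5n² + 5n + 3.
Then Q(-1) = 3.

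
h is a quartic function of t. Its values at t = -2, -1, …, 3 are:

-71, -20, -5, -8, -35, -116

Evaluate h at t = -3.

-200

First differences: 51, 15, -3, -27, -81. Second differences: -36, -18, -24, -54. Third differences: 18, -6, -30. Fourth differences: -24, -24.
Level-4 differences are constant, so h has degree 4.
Fitting a degree-4 polynomial gives h(t) = -t^4 + t³ - 8t² + 5t - 5.
Then h(-3) = -200.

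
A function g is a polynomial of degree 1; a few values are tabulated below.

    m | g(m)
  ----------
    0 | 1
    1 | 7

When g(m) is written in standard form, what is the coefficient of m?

Write g(m) = am + b; the 2 given values yield a linear system in the 2 coefficients.
Solving, g(m) = 6m + 1.
The coefficient of m is 6.

6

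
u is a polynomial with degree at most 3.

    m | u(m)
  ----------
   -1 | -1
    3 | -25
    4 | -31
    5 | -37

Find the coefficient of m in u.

Write u(m) = am³ + bm² + cm + d; the 4 given values yield a linear system in the 4 coefficients.
Solving, the top 2 coefficients vanish, and u(m) = -6m - 7.
The coefficient of m is -6.

-6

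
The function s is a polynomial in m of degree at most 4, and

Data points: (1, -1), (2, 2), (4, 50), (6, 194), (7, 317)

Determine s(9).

695

Write s(m) = am^4 + bm³ + cm² + dm + e; the 5 given values yield a linear system in the 5 coefficients.
Solving, the leading coefficient vanishes, and s(m) = m³ - 4m + 2.
Then s(9) = 695.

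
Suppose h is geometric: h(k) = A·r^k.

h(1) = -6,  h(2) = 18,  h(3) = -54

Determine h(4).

Consecutive ratio: 18/(-6) = -3, and -54/18 = -3, so r = -3.
Then A·(-3)^1 = -6 gives A = 2, and h(k) = 2·(-3)^k.
h(4) = 2·(-3)^4 = 162.

162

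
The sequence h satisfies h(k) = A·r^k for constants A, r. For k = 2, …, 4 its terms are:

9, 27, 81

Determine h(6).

Consecutive ratio: 27/9 = 3, and 81/27 = 3, so r = 3.
Then A·3^2 = 9 gives A = 1, and h(k) = 1·3^k.
h(6) = 1·3^6 = 729.

729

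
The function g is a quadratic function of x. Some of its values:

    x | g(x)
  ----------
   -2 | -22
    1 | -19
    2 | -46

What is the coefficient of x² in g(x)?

Write g(x) = ax² + bx + c; the 3 given values yield a linear system in the 3 coefficients.
Solving, g(x) = -7x² - 6x - 6.
The coefficient of x² is -7.

-7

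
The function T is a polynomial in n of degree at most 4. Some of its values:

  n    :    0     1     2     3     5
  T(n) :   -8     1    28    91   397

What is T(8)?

1576

Write T(n) = an^4 + bn³ + cn² + dn + e; the 5 given values yield a linear system in the 5 coefficients.
Solving, the leading coefficient vanishes, and T(n) = 3n³ + 6n - 8.
Then T(8) = 1576.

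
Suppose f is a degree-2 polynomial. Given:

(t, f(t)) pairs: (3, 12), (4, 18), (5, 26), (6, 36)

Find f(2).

8

Write f(t) = at² + bt + c; the 4 given values yield a linear system in the 3 coefficients.
Solving, f(t) = t² - t + 6.
Then f(2) = 8.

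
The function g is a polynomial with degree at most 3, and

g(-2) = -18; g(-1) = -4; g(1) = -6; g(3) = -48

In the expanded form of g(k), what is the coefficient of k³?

0

Write g(k) = ak³ + bk² + ck + d; the 4 given values yield a linear system in the 4 coefficients.
Solving, the leading coefficient vanishes, and g(k) = -5k² - k.
The coefficient of k³ is 0.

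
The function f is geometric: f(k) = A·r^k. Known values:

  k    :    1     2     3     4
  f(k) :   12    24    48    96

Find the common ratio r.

Consecutive ratio: 24/12 = 2, and 48/24 = 2, so r = 2.
Then A·2^1 = 12 gives A = 6, and f(k) = 6·2^k.

2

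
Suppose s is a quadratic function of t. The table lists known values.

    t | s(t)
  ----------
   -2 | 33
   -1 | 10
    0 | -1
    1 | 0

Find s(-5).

Write s(t) = at² + bt + c; the 4 given values yield a linear system in the 3 coefficients.
Solving, s(t) = 6t² - 5t - 1.
Then s(-5) = 174.

174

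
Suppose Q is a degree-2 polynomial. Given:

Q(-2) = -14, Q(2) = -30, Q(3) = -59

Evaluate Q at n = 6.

-206

Write Q(n) = an² + bn + c; the 3 given values yield a linear system in the 3 coefficients.
Solving, Q(n) = -5n² - 4n - 2.
Then Q(6) = -206.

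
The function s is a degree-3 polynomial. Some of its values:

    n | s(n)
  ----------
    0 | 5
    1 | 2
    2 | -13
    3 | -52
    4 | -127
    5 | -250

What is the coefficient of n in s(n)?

-1

First differences: -3, -15, -39, -75, -123. Second differences: -12, -24, -36, -48. Third differences: -12, -12, -12.
Level-3 differences are constant, so s has degree 3.
Fitting a degree-3 polynomial gives s(n) = -2n³ - n + 5.
The coefficient of n is -1.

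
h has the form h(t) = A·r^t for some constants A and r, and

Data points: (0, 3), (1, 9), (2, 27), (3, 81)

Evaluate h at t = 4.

243

Consecutive ratio: 9/3 = 3, and 27/9 = 3, so r = 3.
Then A·3^0 = 3 gives A = 3, and h(t) = 3·3^t.
h(4) = 3·3^4 = 243.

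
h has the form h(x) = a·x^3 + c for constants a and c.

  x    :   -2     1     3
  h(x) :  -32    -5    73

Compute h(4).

184

From h(-2) = -32 and h(1) = -5: -8a + c = -32 and 1a + c = -5.
Subtracting: 9a = 27, so a = 3; then c = -32 − 3·(-8) = -8.
So h(x) = 3x³ − 8, and h(4) = 184.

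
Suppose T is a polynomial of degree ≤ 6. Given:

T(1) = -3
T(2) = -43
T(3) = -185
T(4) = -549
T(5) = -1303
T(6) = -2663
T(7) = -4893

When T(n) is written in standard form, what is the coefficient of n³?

First differences: -40, -142, -364, -754, -1360, -2230. Second differences: -102, -222, -390, -606, -870. Third differences: -120, -168, -216, -264. Fourth differences: -48, -48, -48.
Level-4 differences are constant, so T has degree 4.
Fitting a degree-4 polynomial gives T(n) = -2n^4 - n² - 7n + 7.
The coefficient of n³ is 0.

0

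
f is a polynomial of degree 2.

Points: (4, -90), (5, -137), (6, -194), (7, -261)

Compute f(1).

First differences: -47, -57, -67. Second differences: -10, -10.
Level-2 differences are constant, so f has degree 2.
Fitting a degree-2 polynomial gives f(t) = -5t² - 2t - 2.
Then f(1) = -9.

-9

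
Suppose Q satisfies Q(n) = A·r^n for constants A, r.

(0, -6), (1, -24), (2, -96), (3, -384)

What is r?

Consecutive ratio: -24/(-6) = 4, and -96/(-24) = 4, so r = 4.
Then A·4^0 = -6 gives A = -6, and Q(n) = -6·4^n.

4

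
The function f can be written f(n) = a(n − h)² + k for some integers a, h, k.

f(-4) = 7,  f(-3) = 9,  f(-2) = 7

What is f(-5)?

1

First differences 2, -2; second difference -4 = 2a, so a = -2.
Expanding, the n-coefficient is −2ah = 4h; matching it to the data gives h = -3, and then k = 9.
So f(n) = -2(n + 3)² + 9.
f(-5) = -2·(-2)² + 9 = 1.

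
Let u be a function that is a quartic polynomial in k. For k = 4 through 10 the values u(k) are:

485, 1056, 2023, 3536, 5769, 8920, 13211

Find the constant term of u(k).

First differences: 571, 967, 1513, 2233, 3151, 4291. Second differences: 396, 546, 720, 918, 1140. Third differences: 150, 174, 198, 222. Fourth differences: 24, 24, 24.
Level-4 differences are constant, so u has degree 4.
Fitting a degree-4 polynomial gives u(k) = k^4 + 3k³ + 2k² + k + 1.
The constant term is u(0) = 1.

1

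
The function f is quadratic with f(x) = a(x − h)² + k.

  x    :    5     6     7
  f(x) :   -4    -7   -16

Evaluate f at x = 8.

First differences -3, -9; second difference -6 = 2a, so a = -3.
Expanding, the x-coefficient is −2ah = 6h; matching it to the data gives h = 5, and then k = -4.
So f(x) = -3(x − 5)² − 4.
f(8) = -3·3² − 4 = -31.

-31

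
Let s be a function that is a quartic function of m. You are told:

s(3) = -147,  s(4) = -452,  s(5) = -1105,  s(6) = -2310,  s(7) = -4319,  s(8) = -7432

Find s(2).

-34

First differences: -305, -653, -1205, -2009, -3113. Second differences: -348, -552, -804, -1104. Third differences: -204, -252, -300. Fourth differences: -48, -48.
Level-4 differences are constant, so s has degree 4.
Fitting a degree-4 polynomial gives s(m) = -2m^4 + 2m³ - 4m² - m.
Then s(2) = -34.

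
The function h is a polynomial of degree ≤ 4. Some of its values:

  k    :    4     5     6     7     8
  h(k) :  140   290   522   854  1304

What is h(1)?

2

Write h(k) = ak^4 + bk³ + ck² + dk + e; the 5 given values yield a linear system in the 5 coefficients.
Solving, the leading coefficient vanishes, and h(k) = 3k³ - 4k² + 3k.
Then h(1) = 2.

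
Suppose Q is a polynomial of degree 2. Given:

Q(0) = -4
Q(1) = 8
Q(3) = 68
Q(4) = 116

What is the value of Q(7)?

332

Write Q(k) = ak² + bk + c; the 4 given values yield a linear system in the 3 coefficients.
Solving, Q(k) = 6k² + 6k - 4.
Then Q(7) = 332.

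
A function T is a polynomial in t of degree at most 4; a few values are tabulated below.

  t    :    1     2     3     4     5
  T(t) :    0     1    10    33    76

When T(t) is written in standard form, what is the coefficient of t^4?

0

Write T(t) = at^4 + bt³ + ct² + dt + e; the 5 given values yield a linear system in the 5 coefficients.
Solving, the leading coefficient vanishes, and T(t) = t³ - 2t² + 1.
The coefficient of t^4 is 0.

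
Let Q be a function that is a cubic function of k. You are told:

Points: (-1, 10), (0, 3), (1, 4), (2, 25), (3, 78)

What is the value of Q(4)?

Write Q(k) = ak³ + bk² + ck + d; the 5 given values yield a linear system in the 4 coefficients.
Solving, Q(k) = 2k³ + 4k² - 5k + 3.
Then Q(4) = 175.

175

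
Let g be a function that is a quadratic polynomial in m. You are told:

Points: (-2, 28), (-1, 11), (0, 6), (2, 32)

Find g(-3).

Write g(m) = am² + bm + c; the 4 given values yield a linear system in the 3 coefficients.
Solving, g(m) = 6m² + m + 6.
Then g(-3) = 57.

57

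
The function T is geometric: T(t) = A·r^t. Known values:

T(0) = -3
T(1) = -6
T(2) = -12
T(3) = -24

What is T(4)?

-48

Consecutive ratio: -6/(-3) = 2, and -12/(-6) = 2, so r = 2.
Then A·2^0 = -3 gives A = -3, and T(t) = -3·2^t.
T(4) = -3·2^4 = -48.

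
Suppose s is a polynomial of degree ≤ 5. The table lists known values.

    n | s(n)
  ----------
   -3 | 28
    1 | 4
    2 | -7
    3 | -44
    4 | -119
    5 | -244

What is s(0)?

1

Write s(n) = an^5 + bn^4 + cn³ + dn² + en + p; the 6 given values yield a linear system in the 6 coefficients.
Solving, the top 2 coefficients vanish, and s(n) = -2n³ - n² + 6n + 1.
The constant term is s(0) = 1.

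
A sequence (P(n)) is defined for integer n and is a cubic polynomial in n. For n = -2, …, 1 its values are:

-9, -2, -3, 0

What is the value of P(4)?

153

Write P(n) = an³ + bn² + cn + d; the 4 given values yield a linear system in the 4 coefficients.
Solving, P(n) = 2n³ + 2n² - n - 3.
Then P(4) = 153.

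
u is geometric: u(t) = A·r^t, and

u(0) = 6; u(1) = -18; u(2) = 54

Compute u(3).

Consecutive ratio: -18/6 = -3, and 54/(-18) = -3, so r = -3.
Then A·(-3)^0 = 6 gives A = 6, and u(t) = 6·(-3)^t.
u(3) = 6·(-3)^3 = -162.

-162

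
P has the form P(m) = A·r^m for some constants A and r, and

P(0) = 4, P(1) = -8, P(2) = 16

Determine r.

-2

Consecutive ratio: -8/4 = -2, and 16/(-8) = -2, so r = -2.
Then A·(-2)^0 = 4 gives A = 4, and P(m) = 4·(-2)^m.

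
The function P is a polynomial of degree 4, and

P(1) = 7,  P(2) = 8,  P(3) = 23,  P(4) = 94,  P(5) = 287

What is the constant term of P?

2

Write P(x) = ax^4 + bx³ + cx² + dx + e; the 5 given values yield a linear system in the 5 coefficients.
Solving, P(x) = x^4 - 3x³ + 7x + 2.
The constant term is P(0) = 2.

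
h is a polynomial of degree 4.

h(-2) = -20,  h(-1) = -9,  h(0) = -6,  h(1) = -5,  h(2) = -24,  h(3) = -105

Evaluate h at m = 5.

-741

First differences: 11, 3, 1, -19, -81. Second differences: -8, -2, -20, -62. Third differences: 6, -18, -42. Fourth differences: -24, -24.
Level-4 differences are constant, so h has degree 4.
Fitting a degree-4 polynomial gives h(m) = -m^4 - m³ + 3m - 6.
Then h(5) = -741.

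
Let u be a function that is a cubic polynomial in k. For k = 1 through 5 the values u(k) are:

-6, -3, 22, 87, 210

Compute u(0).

-5

Write u(k) = ak³ + bk² + ck + d; the 5 given values yield a linear system in the 4 coefficients.
Solving, u(k) = 3k³ - 7k² + 3k - 5.
Then u(0) = -5.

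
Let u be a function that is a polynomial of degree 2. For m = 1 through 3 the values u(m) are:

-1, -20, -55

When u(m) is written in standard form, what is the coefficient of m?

Write u(m) = am² + bm + c; the 3 given values yield a linear system in the 3 coefficients.
Solving, u(m) = -8m² + 5m + 2.
The coefficient of m is 5.

5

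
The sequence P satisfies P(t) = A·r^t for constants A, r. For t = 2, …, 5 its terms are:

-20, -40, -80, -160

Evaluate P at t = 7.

-640

Consecutive ratio: -40/(-20) = 2, and -80/(-40) = 2, so r = 2.
Then A·2^2 = -20 gives A = -5, and P(t) = -5·2^t.
P(7) = -5·2^7 = -640.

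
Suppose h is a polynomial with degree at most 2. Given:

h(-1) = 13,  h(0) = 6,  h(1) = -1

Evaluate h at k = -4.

34

First differences: -7, -7.
Level-1 differences are constant, so h has degree 1.
Fitting a degree-1 polynomial gives h(k) = -7k + 6.
Then h(-4) = 34.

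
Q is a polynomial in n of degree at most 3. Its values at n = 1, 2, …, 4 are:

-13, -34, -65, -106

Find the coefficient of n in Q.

First differences: -21, -31, -41. Second differences: -10, -10.
Level-2 differences are constant, so Q has degree 2.
Fitting a degree-2 polynomial gives Q(n) = -5n² - 6n - 2.
The coefficient of n is -6.

-6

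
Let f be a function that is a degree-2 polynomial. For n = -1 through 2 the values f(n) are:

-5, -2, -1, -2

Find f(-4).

First differences: 3, 1, -1. Second differences: -2, -2.
Level-2 differences are constant, so f has degree 2.
Fitting a degree-2 polynomial gives f(n) = -n² + 2n - 2.
Then f(-4) = -26.

-26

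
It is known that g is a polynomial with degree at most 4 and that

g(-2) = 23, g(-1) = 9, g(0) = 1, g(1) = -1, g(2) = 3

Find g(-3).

First differences: -14, -8, -2, 4. Second differences: 6, 6, 6.
Level-2 differences are constant, so g has degree 2.
Fitting a degree-2 polynomial gives g(k) = 3k² - 5k + 1.
Then g(-3) = 43.

43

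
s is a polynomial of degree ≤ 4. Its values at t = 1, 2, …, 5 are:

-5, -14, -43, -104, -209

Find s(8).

-908

First differences: -9, -29, -61, -105. Second differences: -20, -32, -44. Third differences: -12, -12.
Level-3 differences are constant, so s has degree 3.
Fitting a degree-3 polynomial gives s(t) = -2t³ + 2t² - t - 4.
Then s(8) = -908.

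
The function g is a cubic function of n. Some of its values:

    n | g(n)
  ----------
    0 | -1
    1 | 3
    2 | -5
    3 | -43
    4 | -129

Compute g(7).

First differences: 4, -8, -38, -86. Second differences: -12, -30, -48. Third differences: -18, -18.
Level-3 differences are constant, so g has degree 3.
Fitting a degree-3 polynomial gives g(n) = -3n³ + 3n² + 4n - 1.
Then g(7) = -855.

-855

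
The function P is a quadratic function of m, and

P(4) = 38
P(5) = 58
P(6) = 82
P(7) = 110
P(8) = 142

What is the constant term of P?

-2

First differences: 20, 24, 28, 32. Second differences: 4, 4, 4.
Level-2 differences are constant, so P has degree 2.
Fitting a degree-2 polynomial gives P(m) = 2m² + 2m - 2.
The constant term is P(0) = -2.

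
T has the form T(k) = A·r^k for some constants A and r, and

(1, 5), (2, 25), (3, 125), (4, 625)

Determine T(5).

Consecutive ratio: 25/5 = 5, and 125/25 = 5, so r = 5.
Then A·5^1 = 5 gives A = 1, and T(k) = 1·5^k.
T(5) = 1·5^5 = 3125.

3125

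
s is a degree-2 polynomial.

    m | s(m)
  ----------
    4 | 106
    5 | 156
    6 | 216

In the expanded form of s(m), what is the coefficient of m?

5

Write s(m) = am² + bm + c; the 3 given values yield a linear system in the 3 coefficients.
Solving, s(m) = 5m² + 5m + 6.
The coefficient of m is 5.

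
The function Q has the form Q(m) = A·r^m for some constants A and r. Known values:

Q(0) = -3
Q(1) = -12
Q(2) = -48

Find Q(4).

Consecutive ratio: -12/(-3) = 4, and -48/(-12) = 4, so r = 4.
Then A·4^0 = -3 gives A = -3, and Q(m) = -3·4^m.
Q(4) = -3·4^4 = -768.

-768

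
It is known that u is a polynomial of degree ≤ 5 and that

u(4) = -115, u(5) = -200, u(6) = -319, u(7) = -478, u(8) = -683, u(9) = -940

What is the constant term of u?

First differences: -85, -119, -159, -205, -257. Second differences: -34, -40, -46, -52. Third differences: -6, -6, -6.
Level-3 differences are constant, so u has degree 3.
Fitting a degree-3 polynomial gives u(t) = -t³ - 2t² - 6t + 5.
The constant term is u(0) = 5.

5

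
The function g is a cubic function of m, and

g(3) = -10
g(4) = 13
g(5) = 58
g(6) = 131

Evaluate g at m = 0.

-7

Write g(m) = am³ + bm² + cm + d; the 4 given values yield a linear system in the 4 coefficients.
Solving, g(m) = m³ - m² - 7m - 7.
Then g(0) = -7.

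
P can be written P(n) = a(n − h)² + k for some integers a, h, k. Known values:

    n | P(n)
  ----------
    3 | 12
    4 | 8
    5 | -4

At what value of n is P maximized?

First differences -4, -12; second difference -8 = 2a, so a = -4.
Expanding, the n-coefficient is −2ah = 8h; matching it to the data gives h = 3, and then k = 12.
So P(n) = -4(n − 3)² + 12.
Hence h = 3.

3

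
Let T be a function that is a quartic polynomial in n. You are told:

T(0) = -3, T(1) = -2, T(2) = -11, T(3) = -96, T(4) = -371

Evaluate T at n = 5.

Write T(n) = an^4 + bn³ + cn² + dn + e; the 5 given values yield a linear system in the 5 coefficients.
Solving, T(n) = -2n^4 + n³ + 6n² - 4n - 3.
Then T(5) = -998.

-998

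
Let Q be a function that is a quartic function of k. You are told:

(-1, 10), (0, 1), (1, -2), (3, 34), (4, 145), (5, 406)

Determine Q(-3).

166

Write Q(k) = ak^4 + bk³ + ck² + dk + e; the 6 given values yield a linear system in the 5 coefficients.
Solving, Q(k) = k^4 - 2k³ + 2k² - 4k + 1.
Then Q(-3) = 166.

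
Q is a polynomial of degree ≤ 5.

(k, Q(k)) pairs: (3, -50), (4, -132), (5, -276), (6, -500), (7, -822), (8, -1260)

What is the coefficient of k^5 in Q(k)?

Write Q(k) = ak^5 + bk^4 + ck³ + dk² + ek + p; the 6 given values yield a linear system in the 6 coefficients.
Solving, the top 2 coefficients vanish, and Q(k) = -3k³ + 5k² - 6k + 4.
The coefficient of k^5 is 0.

0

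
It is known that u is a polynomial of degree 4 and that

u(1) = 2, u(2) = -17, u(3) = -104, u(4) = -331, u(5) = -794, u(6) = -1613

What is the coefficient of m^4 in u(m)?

First differences: -19, -87, -227, -463, -819. Second differences: -68, -140, -236, -356. Third differences: -72, -96, -120. Fourth differences: -24, -24.
Level-4 differences are constant, so u has degree 4.
Fitting a degree-4 polynomial gives u(m) = -m^4 - 2m³ + 3m² + m + 1.
The coefficient of m^4 is -1.

-1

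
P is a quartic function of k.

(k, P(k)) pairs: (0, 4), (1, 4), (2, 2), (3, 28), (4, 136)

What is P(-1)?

-4

Write P(k) = ak^4 + bk³ + ck² + dk + e; the 5 given values yield a linear system in the 5 coefficients.
Solving, P(k) = k^4 - k³ - 5k² + 5k + 4.
Then P(-1) = -4.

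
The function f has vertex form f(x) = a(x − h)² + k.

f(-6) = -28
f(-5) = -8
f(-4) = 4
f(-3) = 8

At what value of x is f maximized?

First differences 20, 12, 4; second difference -8 = 2a, so a = -4.
Expanding, the x-coefficient is −2ah = 8h; matching it to the data gives h = -3, and then k = 8.
So f(x) = -4(x + 3)² + 8.
Hence h = -3.

-3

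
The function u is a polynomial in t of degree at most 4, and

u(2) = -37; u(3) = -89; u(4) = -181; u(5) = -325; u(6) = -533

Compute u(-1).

-1

Write u(t) = at^4 + bt³ + ct² + dt + e; the 5 given values yield a linear system in the 5 coefficients.
Solving, the leading coefficient vanishes, and u(t) = -2t³ - 2t² - 4t - 5.
Then u(-1) = -1.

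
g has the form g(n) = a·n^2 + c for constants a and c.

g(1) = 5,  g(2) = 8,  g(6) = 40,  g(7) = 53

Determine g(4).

From g(1) = 5 and g(2) = 8: 1a + c = 5 and 4a + c = 8.
Subtracting: 3a = 3, so a = 1; then c = 5 − 1·1 = 4.
So g(n) = 1n² + 4, and g(4) = 20.

20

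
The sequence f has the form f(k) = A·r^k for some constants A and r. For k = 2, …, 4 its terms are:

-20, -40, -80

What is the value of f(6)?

Consecutive ratio: -40/(-20) = 2, and -80/(-40) = 2, so r = 2.
Then A·2^2 = -20 gives A = -5, and f(k) = -5·2^k.
f(6) = -5·2^6 = -320.

-320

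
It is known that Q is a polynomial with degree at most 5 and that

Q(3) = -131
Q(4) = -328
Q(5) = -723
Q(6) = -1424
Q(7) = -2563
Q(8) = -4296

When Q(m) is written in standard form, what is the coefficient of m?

-8

First differences: -197, -395, -701, -1139, -1733. Second differences: -198, -306, -438, -594. Third differences: -108, -132, -156. Fourth differences: -24, -24.
Level-4 differences are constant, so Q has degree 4.
Fitting a degree-4 polynomial gives Q(m) = -m^4 - 2m² - 8m - 8.
The coefficient of m is -8.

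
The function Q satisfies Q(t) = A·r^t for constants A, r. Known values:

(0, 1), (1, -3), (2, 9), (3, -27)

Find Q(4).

Consecutive ratio: -3/1 = -3, and 9/(-3) = -3, so r = -3.
Then A·(-3)^0 = 1 gives A = 1, and Q(t) = 1·(-3)^t.
Q(4) = 1·(-3)^4 = 81.

81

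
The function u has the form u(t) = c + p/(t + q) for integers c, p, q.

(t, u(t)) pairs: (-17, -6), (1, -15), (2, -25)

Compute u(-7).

-7

(u(t) − c)(t + q) = p for each data point; the three points give a linear system in c and q, then p follows.
Solving: c = -5, q = -3, p = 20, so u(t) = -5 + 20/(t − 3).
Then u(-7) = -5 + 20/(-10) = -7.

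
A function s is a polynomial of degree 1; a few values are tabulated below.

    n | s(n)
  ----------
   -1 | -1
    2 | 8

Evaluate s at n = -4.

-10

Write s(n) = an + b; the 2 given values yield a linear system in the 2 coefficients.
Solving, s(n) = 3n + 2.
Then s(-4) = -10.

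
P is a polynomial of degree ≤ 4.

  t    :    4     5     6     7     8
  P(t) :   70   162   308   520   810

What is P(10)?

Write P(t) = at^4 + bt³ + ct² + dt + e; the 5 given values yield a linear system in the 5 coefficients.
Solving, the leading coefficient vanishes, and P(t) = 2t³ - 3t² - 3t + 2.
Then P(10) = 1672.

1672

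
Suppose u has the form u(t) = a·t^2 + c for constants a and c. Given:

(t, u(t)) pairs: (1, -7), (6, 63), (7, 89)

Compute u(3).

9

From u(1) = -7 and u(6) = 63: 1a + c = -7 and 36a + c = 63.
Subtracting: 35a = 70, so a = 2; then c = -7 − 2·1 = -9.
So u(t) = 2t² − 9, and u(3) = 9.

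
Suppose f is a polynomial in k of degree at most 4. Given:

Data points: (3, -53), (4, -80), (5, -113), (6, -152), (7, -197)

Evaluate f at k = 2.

Write f(k) = ak^4 + bk³ + ck² + dk + e; the 5 given values yield a linear system in the 5 coefficients.
Solving, the top 2 coefficients vanish, and f(k) = -3k² - 6k - 8.
Then f(2) = -32.

-32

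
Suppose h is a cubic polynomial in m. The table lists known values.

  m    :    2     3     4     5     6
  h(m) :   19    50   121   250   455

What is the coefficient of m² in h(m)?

First differences: 31, 71, 129, 205. Second differences: 40, 58, 76. Third differences: 18, 18.
Level-3 differences are constant, so h has degree 3.
Fitting a degree-3 polynomial gives h(m) = 3m³ - 7m² + 9m + 5.
The coefficient of m² is -7.

-7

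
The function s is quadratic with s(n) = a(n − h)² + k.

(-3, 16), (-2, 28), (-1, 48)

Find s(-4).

First differences 12, 20; second difference 8 = 2a, so a = 4.
Expanding, the n-coefficient is −2ah = -8h; matching it to the data gives h = -4, and then k = 12.
So s(n) = 4(n + 4)² + 12.
s(-4) = 4·0² + 12 = 12.

12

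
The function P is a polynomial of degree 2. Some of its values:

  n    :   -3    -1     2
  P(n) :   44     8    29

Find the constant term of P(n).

5

Write P(n) = an² + bn + c; the 3 given values yield a linear system in the 3 coefficients.
Solving, P(n) = 5n² + 2n + 5.
The constant term is P(0) = 5.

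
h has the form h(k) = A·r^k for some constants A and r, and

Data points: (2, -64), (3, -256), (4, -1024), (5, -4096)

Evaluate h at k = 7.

Consecutive ratio: -256/(-64) = 4, and -1024/(-256) = 4, so r = 4.
Then A·4^2 = -64 gives A = -4, and h(k) = -4·4^k.
h(7) = -4·4^7 = -65536.

-65536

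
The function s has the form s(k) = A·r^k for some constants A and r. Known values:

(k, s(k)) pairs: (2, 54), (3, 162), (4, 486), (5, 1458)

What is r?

Consecutive ratio: 162/54 = 3, and 486/162 = 3, so r = 3.
Then A·3^2 = 54 gives A = 6, and s(k) = 6·3^k.

3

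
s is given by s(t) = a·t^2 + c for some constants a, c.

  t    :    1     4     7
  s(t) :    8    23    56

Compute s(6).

43

From s(1) = 8 and s(4) = 23: 1a + c = 8 and 16a + c = 23.
Subtracting: 15a = 15, so a = 1; then c = 8 − 1·1 = 7.
So s(t) = 1t² + 7, and s(6) = 43.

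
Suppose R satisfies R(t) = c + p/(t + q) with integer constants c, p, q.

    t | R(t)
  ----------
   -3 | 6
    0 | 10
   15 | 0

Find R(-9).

4

(R(t) − c)(t + q) = p for each data point; the three points give a linear system in c and q, then p follows.
Solving: c = 2, q = -3, p = -24, so R(t) = 2 − 24/(t − 3).
Then R(-9) = 2 − 24/(-12) = 4.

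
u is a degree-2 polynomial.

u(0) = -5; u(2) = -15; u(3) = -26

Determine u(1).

Write u(n) = an² + bn + c; the 3 given values yield a linear system in the 3 coefficients.
Solving, u(n) = -2n² - n - 5.
Then u(1) = -8.

-8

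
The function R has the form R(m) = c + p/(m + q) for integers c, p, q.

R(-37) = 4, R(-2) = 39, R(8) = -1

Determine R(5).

(R(m) − c)(m + q) = p for each data point; the three points give a linear system in c and q, then p follows.
Solving: c = 3, q = 1, p = -36, so R(m) = 3 − 36/(m + 1).
Then R(5) = 3 − 36/6 = -3.

-3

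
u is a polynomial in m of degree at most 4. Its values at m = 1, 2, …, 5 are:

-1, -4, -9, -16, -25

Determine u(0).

First differences: -3, -5, -7, -9. Second differences: -2, -2, -2.
Level-2 differences are constant, so u has degree 2.
Fitting a degree-2 polynomial gives u(m) = -m².
Then u(0) = 0.

0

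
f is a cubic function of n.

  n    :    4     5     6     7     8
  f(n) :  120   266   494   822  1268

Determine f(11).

First differences: 146, 228, 328, 446. Second differences: 82, 100, 118. Third differences: 18, 18.
Level-3 differences are constant, so f has degree 3.
Fitting a degree-3 polynomial gives f(n) = 3n³ - 4n² - n - 4.
Then f(11) = 3494.

3494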